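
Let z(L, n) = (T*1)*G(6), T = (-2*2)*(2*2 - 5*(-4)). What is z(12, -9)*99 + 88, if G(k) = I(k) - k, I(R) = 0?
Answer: 57112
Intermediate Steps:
T = -96 (T = -4*(4 + 20) = -4*24 = -96)
G(k) = -k (G(k) = 0 - k = -k)
z(L, n) = 576 (z(L, n) = (-96*1)*(-1*6) = -96*(-6) = 576)
z(12, -9)*99 + 88 = 576*99 + 88 = 57024 + 88 = 57112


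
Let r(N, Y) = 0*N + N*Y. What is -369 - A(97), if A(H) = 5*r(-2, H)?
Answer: 601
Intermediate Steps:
r(N, Y) = N*Y (r(N, Y) = 0 + N*Y = N*Y)
A(H) = -10*H (A(H) = 5*(-2*H) = -10*H)
-369 - A(97) = -369 - (-10)*97 = -369 - 1*(-970) = -369 + 970 = 601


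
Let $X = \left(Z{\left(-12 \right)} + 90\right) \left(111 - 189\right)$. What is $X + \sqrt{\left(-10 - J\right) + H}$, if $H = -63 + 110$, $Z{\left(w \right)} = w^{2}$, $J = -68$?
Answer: $-18252 + \sqrt{105} \approx -18242.0$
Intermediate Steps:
$H = 47$
$X = -18252$ ($X = \left(\left(-12\right)^{2} + 90\right) \left(111 - 189\right) = \left(144 + 90\right) \left(-78\right) = 234 \left(-78\right) = -18252$)
$X + \sqrt{\left(-10 - J\right) + H} = -18252 + \sqrt{\left(-10 - -68\right) + 47} = -18252 + \sqrt{\left(-10 + 68\right) + 47} = -18252 + \sqrt{58 + 47} = -18252 + \sqrt{105}$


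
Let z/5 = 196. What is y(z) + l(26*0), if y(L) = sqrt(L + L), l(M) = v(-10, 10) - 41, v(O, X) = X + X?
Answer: -21 + 14*sqrt(10) ≈ 23.272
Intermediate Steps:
z = 980 (z = 5*196 = 980)
v(O, X) = 2*X
l(M) = -21 (l(M) = 2*10 - 41 = 20 - 41 = -21)
y(L) = sqrt(2)*sqrt(L) (y(L) = sqrt(2*L) = sqrt(2)*sqrt(L))
y(z) + l(26*0) = sqrt(2)*sqrt(980) - 21 = sqrt(2)*(14*sqrt(5)) - 21 = 14*sqrt(10) - 21 = -21 + 14*sqrt(10)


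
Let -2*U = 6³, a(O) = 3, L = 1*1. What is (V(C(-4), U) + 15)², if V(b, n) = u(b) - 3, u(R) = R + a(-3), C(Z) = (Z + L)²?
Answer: 576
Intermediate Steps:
L = 1
C(Z) = (1 + Z)² (C(Z) = (Z + 1)² = (1 + Z)²)
u(R) = 3 + R (u(R) = R + 3 = 3 + R)
U = -108 (U = -½*6³ = -½*216 = -108)
V(b, n) = b (V(b, n) = (3 + b) - 3 = b)
(V(C(-4), U) + 15)² = ((1 - 4)² + 15)² = ((-3)² + 15)² = (9 + 15)² = 24² = 576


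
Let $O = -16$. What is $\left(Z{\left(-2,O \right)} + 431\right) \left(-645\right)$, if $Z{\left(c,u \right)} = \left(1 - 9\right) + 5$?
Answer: $-276060$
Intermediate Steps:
$Z{\left(c,u \right)} = -3$ ($Z{\left(c,u \right)} = -8 + 5 = -3$)
$\left(Z{\left(-2,O \right)} + 431\right) \left(-645\right) = \left(-3 + 431\right) \left(-645\right) = 428 \left(-645\right) = -276060$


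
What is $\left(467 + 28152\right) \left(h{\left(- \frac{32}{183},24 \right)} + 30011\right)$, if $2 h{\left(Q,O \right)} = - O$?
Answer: $858541381$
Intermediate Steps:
$h{\left(Q,O \right)} = - \frac{O}{2}$ ($h{\left(Q,O \right)} = \frac{\left(-1\right) O}{2} = - \frac{O}{2}$)
$\left(467 + 28152\right) \left(h{\left(- \frac{32}{183},24 \right)} + 30011\right) = \left(467 + 28152\right) \left(\left(- \frac{1}{2}\right) 24 + 30011\right) = 28619 \left(-12 + 30011\right) = 28619 \cdot 29999 = 858541381$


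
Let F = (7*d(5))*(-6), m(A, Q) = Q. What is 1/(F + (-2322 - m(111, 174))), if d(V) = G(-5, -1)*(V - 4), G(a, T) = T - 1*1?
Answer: -1/2412 ≈ -0.00041459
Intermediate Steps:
G(a, T) = -1 + T (G(a, T) = T - 1 = -1 + T)
d(V) = 8 - 2*V (d(V) = (-1 - 1)*(V - 4) = -2*(-4 + V) = 8 - 2*V)
F = 84 (F = (7*(8 - 2*5))*(-6) = (7*(8 - 10))*(-6) = (7*(-2))*(-6) = -14*(-6) = 84)
1/(F + (-2322 - m(111, 174))) = 1/(84 + (-2322 - 1*174)) = 1/(84 + (-2322 - 174)) = 1/(84 - 2496) = 1/(-2412) = -1/2412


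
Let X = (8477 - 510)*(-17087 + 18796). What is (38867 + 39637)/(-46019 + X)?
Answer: 9813/1696198 ≈ 0.0057853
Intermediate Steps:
X = 13615603 (X = 7967*1709 = 13615603)
(38867 + 39637)/(-46019 + X) = (38867 + 39637)/(-46019 + 13615603) = 78504/13569584 = 78504*(1/13569584) = 9813/1696198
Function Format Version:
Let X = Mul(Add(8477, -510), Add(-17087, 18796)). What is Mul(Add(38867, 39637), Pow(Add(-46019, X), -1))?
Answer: Rational(9813, 1696198) ≈ 0.0057853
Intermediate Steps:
X = 13615603 (X = Mul(7967, 1709) = 13615603)
Mul(Add(38867, 39637), Pow(Add(-46019, X), -1)) = Mul(Add(38867, 39637), Pow(Add(-46019, 13615603), -1)) = Mul(78504, Pow(13569584, -1)) = Mul(78504, Rational(1, 13569584)) = Rational(9813, 1696198)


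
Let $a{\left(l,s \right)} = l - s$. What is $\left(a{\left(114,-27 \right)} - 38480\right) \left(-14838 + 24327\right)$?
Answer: $-363798771$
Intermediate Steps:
$\left(a{\left(114,-27 \right)} - 38480\right) \left(-14838 + 24327\right) = \left(\left(114 - -27\right) - 38480\right) \left(-14838 + 24327\right) = \left(\left(114 + 27\right) - 38480\right) 9489 = \left(141 - 38480\right) 9489 = \left(-38339\right) 9489 = -363798771$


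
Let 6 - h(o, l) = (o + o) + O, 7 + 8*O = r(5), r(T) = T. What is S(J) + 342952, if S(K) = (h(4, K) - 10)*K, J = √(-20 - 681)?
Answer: 342952 - 47*I*√701/4 ≈ 3.4295e+5 - 311.1*I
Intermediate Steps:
O = -¼ (O = -7/8 + (⅛)*5 = -7/8 + 5/8 = -¼ ≈ -0.25000)
J = I*√701 (J = √(-701) = I*√701 ≈ 26.476*I)
h(o, l) = 25/4 - 2*o (h(o, l) = 6 - ((o + o) - ¼) = 6 - (2*o - ¼) = 6 - (-¼ + 2*o) = 6 + (¼ - 2*o) = 25/4 - 2*o)
S(K) = -47*K/4 (S(K) = ((25/4 - 2*4) - 10)*K = ((25/4 - 8) - 10)*K = (-7/4 - 10)*K = -47*K/4)
S(J) + 342952 = -47*I*√701/4 + 342952 = 342952 - 47*I*√701/4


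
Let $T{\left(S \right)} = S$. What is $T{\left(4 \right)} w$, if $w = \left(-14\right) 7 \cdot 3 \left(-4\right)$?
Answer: $4704$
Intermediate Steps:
$w = 1176$ ($w = \left(-98\right) \left(-12\right) = 1176$)
$T{\left(4 \right)} w = 4 \cdot 1176 = 4704$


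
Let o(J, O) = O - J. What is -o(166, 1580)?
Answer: -1414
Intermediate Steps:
-o(166, 1580) = -(1580 - 1*166) = -(1580 - 166) = -1*1414 = -1414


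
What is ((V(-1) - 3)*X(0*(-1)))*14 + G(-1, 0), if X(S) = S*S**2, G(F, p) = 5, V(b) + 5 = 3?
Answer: 5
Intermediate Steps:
V(b) = -2 (V(b) = -5 + 3 = -2)
X(S) = S**3
((V(-1) - 3)*X(0*(-1)))*14 + G(-1, 0) = ((-2 - 3)*(0*(-1))**3)*14 + 5 = -5*0**3*14 + 5 = -5*0*14 + 5 = 0*14 + 5 = 0 + 5 = 5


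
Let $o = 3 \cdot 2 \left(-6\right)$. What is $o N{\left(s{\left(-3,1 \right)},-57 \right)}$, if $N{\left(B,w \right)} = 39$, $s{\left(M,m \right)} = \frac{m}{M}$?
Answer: $-1404$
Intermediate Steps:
$o = -36$ ($o = 6 \left(-6\right) = -36$)
$o N{\left(s{\left(-3,1 \right)},-57 \right)} = \left(-36\right) 39 = -1404$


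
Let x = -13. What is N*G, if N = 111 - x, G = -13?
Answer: -1612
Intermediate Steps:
N = 124 (N = 111 - 1*(-13) = 111 + 13 = 124)
N*G = 124*(-13) = -1612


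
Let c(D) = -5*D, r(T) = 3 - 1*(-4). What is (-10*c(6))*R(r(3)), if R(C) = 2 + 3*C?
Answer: 6900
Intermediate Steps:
r(T) = 7 (r(T) = 3 + 4 = 7)
(-10*c(6))*R(r(3)) = (-(-50)*6)*(2 + 3*7) = (-10*(-30))*(2 + 21) = 300*23 = 6900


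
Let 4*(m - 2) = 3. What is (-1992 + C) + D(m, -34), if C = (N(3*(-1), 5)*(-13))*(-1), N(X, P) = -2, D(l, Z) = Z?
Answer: -2052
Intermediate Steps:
m = 11/4 (m = 2 + (¼)*3 = 2 + ¾ = 11/4 ≈ 2.7500)
C = -26 (C = -2*(-13)*(-1) = 26*(-1) = -26)
(-1992 + C) + D(m, -34) = (-1992 - 26) - 34 = -2018 - 34 = -2052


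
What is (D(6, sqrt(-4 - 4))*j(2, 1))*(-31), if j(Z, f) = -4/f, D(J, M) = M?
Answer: 248*I*sqrt(2) ≈ 350.73*I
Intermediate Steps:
(D(6, sqrt(-4 - 4))*j(2, 1))*(-31) = (sqrt(-4 - 4)*(-4/1))*(-31) = (sqrt(-8)*(-4*1))*(-31) = ((2*I*sqrt(2))*(-4))*(-31) = -8*I*sqrt(2)*(-31) = 248*I*sqrt(2)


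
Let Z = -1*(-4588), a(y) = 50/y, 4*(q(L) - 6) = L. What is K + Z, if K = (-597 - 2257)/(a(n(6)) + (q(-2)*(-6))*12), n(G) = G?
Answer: 5344406/1163 ≈ 4595.4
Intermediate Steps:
q(L) = 6 + L/4
Z = 4588
K = 8562/1163 (K = (-597 - 2257)/(50/6 + ((6 + (1/4)*(-2))*(-6))*12) = -2854/(50*(1/6) + ((6 - 1/2)*(-6))*12) = -2854/(25/3 + ((11/2)*(-6))*12) = -2854/(25/3 - 33*12) = -2854/(25/3 - 396) = -2854/(-1163/3) = -2854*(-3/1163) = 8562/1163 ≈ 7.3620)
K + Z = 8562/1163 + 4588 = 5344406/1163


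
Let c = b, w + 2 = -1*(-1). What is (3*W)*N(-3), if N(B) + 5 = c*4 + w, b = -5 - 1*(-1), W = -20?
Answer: 1320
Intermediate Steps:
w = -1 (w = -2 - 1*(-1) = -2 + 1 = -1)
b = -4 (b = -5 + 1 = -4)
c = -4
N(B) = -22 (N(B) = -5 + (-4*4 - 1) = -5 + (-16 - 1) = -5 - 17 = -22)
(3*W)*N(-3) = (3*(-20))*(-22) = -60*(-22) = 1320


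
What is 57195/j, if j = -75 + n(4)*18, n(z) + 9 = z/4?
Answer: -19065/73 ≈ -261.16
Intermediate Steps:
n(z) = -9 + z/4
j = -219 (j = -75 + (-9 + (¼)*4)*18 = -75 + (-9 + 1)*18 = -75 - 8*18 = -75 - 144 = -219)
57195/j = 57195/(-219) = 57195*(-1/219) = -19065/73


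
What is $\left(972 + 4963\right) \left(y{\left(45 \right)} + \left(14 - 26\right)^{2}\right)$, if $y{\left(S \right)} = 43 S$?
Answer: $12338865$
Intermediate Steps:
$\left(972 + 4963\right) \left(y{\left(45 \right)} + \left(14 - 26\right)^{2}\right) = \left(972 + 4963\right) \left(43 \cdot 45 + \left(14 - 26\right)^{2}\right) = 5935 \left(1935 + \left(-12\right)^{2}\right) = 5935 \left(1935 + 144\right) = 5935 \cdot 2079 = 12338865$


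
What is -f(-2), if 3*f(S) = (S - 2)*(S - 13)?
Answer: -20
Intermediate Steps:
f(S) = (-13 + S)*(-2 + S)/3 (f(S) = ((S - 2)*(S - 13))/3 = ((-2 + S)*(-13 + S))/3 = ((-13 + S)*(-2 + S))/3 = (-13 + S)*(-2 + S)/3)
-f(-2) = -(26/3 - 5*(-2) + (⅓)*(-2)²) = -(26/3 + 10 + (⅓)*4) = -(26/3 + 10 + 4/3) = -1*20 = -20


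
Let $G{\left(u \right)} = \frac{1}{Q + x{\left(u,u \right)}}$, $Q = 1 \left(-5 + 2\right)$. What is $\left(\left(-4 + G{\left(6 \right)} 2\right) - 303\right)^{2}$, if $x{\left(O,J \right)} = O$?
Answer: $\frac{844561}{9} \approx 93840.0$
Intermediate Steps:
$Q = -3$ ($Q = 1 \left(-3\right) = -3$)
$G{\left(u \right)} = \frac{1}{-3 + u}$
$\left(\left(-4 + G{\left(6 \right)} 2\right) - 303\right)^{2} = \left(\left(-4 + \frac{1}{-3 + 6} \cdot 2\right) - 303\right)^{2} = \left(\left(-4 + \frac{1}{3} \cdot 2\right) - 303\right)^{2} = \left(\left(-4 + \frac{2}{3}\right) - 303\right)^{2} = \left(- \frac{10}{3} - 303\right)^{2} = \left(- \frac{919}{3}\right)^{2} = \frac{844561}{9}$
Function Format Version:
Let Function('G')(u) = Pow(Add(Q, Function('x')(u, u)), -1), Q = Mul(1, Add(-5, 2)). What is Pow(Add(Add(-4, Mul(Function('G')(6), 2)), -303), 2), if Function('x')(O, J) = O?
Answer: Rational(844561, 9) ≈ 93840.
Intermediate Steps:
Q = -3 (Q = Mul(1, -3) = -3)
Function('G')(u) = Pow(Add(-3, u), -1)
Pow(Add(Add(-4, Mul(Function('G')(6), 2)), -303), 2) = Pow(Add(Add(-4, Mul(Pow(Add(-3, 6), -1), 2)), -303), 2) = Pow(Add(Add(-4, Mul(Pow(3, -1), 2)), -303), 2) = Pow(Add(Add(-4, Mul(Rational(1, 3), 2)), -303), 2) = Pow(Add(Add(-4, Rational(2, 3)), -303), 2) = Pow(Add(Rational(-10, 3), -303), 2) = Pow(Rational(-919, 3), 2) = Rational(844561, 9)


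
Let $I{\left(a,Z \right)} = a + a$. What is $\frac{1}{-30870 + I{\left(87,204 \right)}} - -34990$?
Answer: $\frac{1074053039}{30696} \approx 34990.0$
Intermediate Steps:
$I{\left(a,Z \right)} = 2 a$
$\frac{1}{-30870 + I{\left(87,204 \right)}} - -34990 = \frac{1}{-30870 + 2 \cdot 87} - -34990 = \frac{1}{-30870 + 174} + 34990 = \frac{1}{-30696} + 34990 = - \frac{1}{30696} + 34990 = \frac{1074053039}{30696}$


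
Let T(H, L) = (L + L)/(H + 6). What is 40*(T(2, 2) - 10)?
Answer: -380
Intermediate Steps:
T(H, L) = 2*L/(6 + H) (T(H, L) = (2*L)/(6 + H) = 2*L/(6 + H))
40*(T(2, 2) - 10) = 40*(2*2/(6 + 2) - 10) = 40*(2*2/8 - 10) = 40*(2*2*(⅛) - 10) = 40*(½ - 10) = 40*(-19/2) = -380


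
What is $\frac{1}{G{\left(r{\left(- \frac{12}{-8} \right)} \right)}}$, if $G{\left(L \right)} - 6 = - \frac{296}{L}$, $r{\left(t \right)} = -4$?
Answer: $\frac{1}{80} \approx 0.0125$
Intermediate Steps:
$G{\left(L \right)} = 6 - \frac{296}{L}$
$\frac{1}{G{\left(r{\left(- \frac{12}{-8} \right)} \right)}} = \frac{1}{6 - \frac{296}{-4}} = \frac{1}{6 - -74} = \frac{1}{6 + 74} = \frac{1}{80}$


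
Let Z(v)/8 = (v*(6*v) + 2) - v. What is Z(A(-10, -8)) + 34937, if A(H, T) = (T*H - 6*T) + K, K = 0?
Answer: 820361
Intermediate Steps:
A(H, T) = -6*T + H*T (A(H, T) = (T*H - 6*T) + 0 = (H*T - 6*T) + 0 = (-6*T + H*T) + 0 = -6*T + H*T)
Z(v) = 16 - 8*v + 48*v**2 (Z(v) = 8*((v*(6*v) + 2) - v) = 8*((6*v**2 + 2) - v) = 8*((2 + 6*v**2) - v) = 8*(2 - v + 6*v**2) = 16 - 8*v + 48*v**2)
Z(A(-10, -8)) + 34937 = (16 - (-64)*(-6 - 10) + 48*(-8*(-6 - 10))**2) + 34937 = (16 - (-64)*(-16) + 48*(-8*(-16))**2) + 34937 = (16 - 8*128 + 48*128**2) + 34937 = (16 - 1024 + 48*16384) + 34937 = (16 - 1024 + 786432) + 34937 = 785424 + 34937 = 820361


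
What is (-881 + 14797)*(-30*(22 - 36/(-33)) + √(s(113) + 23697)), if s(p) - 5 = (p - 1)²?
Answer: -106039920/11 + 13916*√36246 ≈ -6.9906e+6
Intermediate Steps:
s(p) = 5 + (-1 + p)² (s(p) = 5 + (p - 1)² = 5 + (-1 + p)²)
(-881 + 14797)*(-30*(22 - 36/(-33)) + √(s(113) + 23697)) = (-881 + 14797)*(-30*(22 - 36/(-33)) + √((5 + (-1 + 113)²) + 23697)) = 13916*(-30*(22 - 36*(-1/33)) + √((5 + 112²) + 23697)) = 13916*(-30*(22 + 12/11) + √((5 + 12544) + 23697)) = 13916*(-30*254/11 + √(12549 + 23697)) = 13916*(-7620/11 + √36246) = -106039920/11 + 13916*√36246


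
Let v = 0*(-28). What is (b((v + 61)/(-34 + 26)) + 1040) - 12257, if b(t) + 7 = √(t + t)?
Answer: -11224 + I*√61/2 ≈ -11224.0 + 3.9051*I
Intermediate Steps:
v = 0
b(t) = -7 + √2*√t (b(t) = -7 + √(t + t) = -7 + √(2*t) = -7 + √2*√t)
(b((v + 61)/(-34 + 26)) + 1040) - 12257 = ((-7 + √2*√((0 + 61)/(-34 + 26))) + 1040) - 12257 = ((-7 + √2*√(61/(-8))) + 1040) - 12257 = ((-7 + √2*√(61*(-⅛))) + 1040) - 12257 = ((-7 + √2*√(-61/8)) + 1040) - 12257 = ((-7 + √2*(I*√122/4)) + 1040) - 12257 = ((-7 + I*√61/2) + 1040) - 12257 = (1033 + I*√61/2) - 12257 = -11224 + I*√61/2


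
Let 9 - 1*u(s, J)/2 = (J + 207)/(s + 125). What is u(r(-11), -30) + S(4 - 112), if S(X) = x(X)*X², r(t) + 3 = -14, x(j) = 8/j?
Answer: -15287/18 ≈ -849.28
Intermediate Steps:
r(t) = -17 (r(t) = -3 - 14 = -17)
u(s, J) = 18 - 2*(207 + J)/(125 + s) (u(s, J) = 18 - 2*(J + 207)/(s + 125) = 18 - 2*(207 + J)/(125 + s))
S(X) = 8*X (S(X) = (8/X)*X² = 8*X)
u(r(-11), -30) + S(4 - 112) = 2*(918 - 1*(-30) + 9*(-17))/(125 - 17) + 8*(4 - 112) = 2*(918 + 30 - 153)/108 + 8*(-108) = 2*(1/108)*795 - 864 = 265/18 - 864 = -15287/18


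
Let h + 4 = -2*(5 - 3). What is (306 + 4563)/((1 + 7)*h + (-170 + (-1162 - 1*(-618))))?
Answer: -4869/778 ≈ -6.2584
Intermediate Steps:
h = -8 (h = -4 - 2*(5 - 3) = -4 - 2*2 = -4 - 4 = -8)
(306 + 4563)/((1 + 7)*h + (-170 + (-1162 - 1*(-618)))) = (306 + 4563)/((1 + 7)*(-8) + (-170 + (-1162 - 1*(-618)))) = 4869/(8*(-8) + (-170 + (-1162 + 618))) = 4869/(-64 + (-170 - 544)) = 4869/(-64 - 714) = 4869/(-778) = 4869*(-1/778) = -4869/778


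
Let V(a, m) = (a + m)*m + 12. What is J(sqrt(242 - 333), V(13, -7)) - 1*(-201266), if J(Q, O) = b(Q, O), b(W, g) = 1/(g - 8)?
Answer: 7648107/38 ≈ 2.0127e+5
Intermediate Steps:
V(a, m) = 12 + m*(a + m) (V(a, m) = m*(a + m) + 12 = 12 + m*(a + m))
b(W, g) = 1/(-8 + g)
J(Q, O) = 1/(-8 + O)
J(sqrt(242 - 333), V(13, -7)) - 1*(-201266) = 1/(-8 + (12 + (-7)**2 + 13*(-7))) - 1*(-201266) = 1/(-8 + (12 + 49 - 91)) + 201266 = 1/(-8 - 30) + 201266 = 1/(-38) + 201266 = -1/38 + 201266 = 7648107/38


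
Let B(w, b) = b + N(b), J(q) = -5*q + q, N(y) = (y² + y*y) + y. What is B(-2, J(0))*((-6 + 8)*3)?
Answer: 0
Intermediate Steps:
N(y) = y + 2*y² (N(y) = (y² + y²) + y = 2*y² + y = y + 2*y²)
J(q) = -4*q
B(w, b) = b + b*(1 + 2*b)
B(-2, J(0))*((-6 + 8)*3) = (2*(-4*0)*(1 - 4*0))*((-6 + 8)*3) = (2*0*(1 + 0))*(2*3) = (2*0*1)*6 = 0*6 = 0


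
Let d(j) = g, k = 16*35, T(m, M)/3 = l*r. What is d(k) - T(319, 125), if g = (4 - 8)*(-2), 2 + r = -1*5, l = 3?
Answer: 71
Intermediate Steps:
r = -7 (r = -2 - 1*5 = -2 - 5 = -7)
T(m, M) = -63 (T(m, M) = 3*(3*(-7)) = 3*(-21) = -63)
k = 560
g = 8 (g = -4*(-2) = 8)
d(j) = 8
d(k) - T(319, 125) = 8 - 1*(-63) = 8 + 63 = 71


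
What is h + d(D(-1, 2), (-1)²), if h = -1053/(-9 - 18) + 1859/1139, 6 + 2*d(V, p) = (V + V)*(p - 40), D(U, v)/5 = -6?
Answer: 1375493/1139 ≈ 1207.6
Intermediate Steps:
D(U, v) = -30 (D(U, v) = 5*(-6) = -30)
d(V, p) = -3 + V*(-40 + p) (d(V, p) = -3 + ((V + V)*(p - 40))/2 = -3 + ((2*V)*(-40 + p))/2 = -3 + (2*V*(-40 + p))/2 = -3 + V*(-40 + p))
h = 46280/1139 (h = -1053/((-27*1)) + 1859*(1/1139) = -1053/(-27) + 1859/1139 = -1053*(-1/27) + 1859/1139 = 39 + 1859/1139 = 46280/1139 ≈ 40.632)
h + d(D(-1, 2), (-1)²) = 46280/1139 + (-3 - 40*(-30) - 30*(-1)²) = 46280/1139 + (-3 + 1200 - 30*1) = 46280/1139 + (-3 + 1200 - 30) = 46280/1139 + 1167 = 1375493/1139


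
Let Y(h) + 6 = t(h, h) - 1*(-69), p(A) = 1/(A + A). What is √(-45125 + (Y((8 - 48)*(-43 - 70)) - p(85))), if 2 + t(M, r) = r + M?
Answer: I*√1041093770/170 ≈ 189.8*I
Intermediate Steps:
t(M, r) = -2 + M + r (t(M, r) = -2 + (r + M) = -2 + (M + r) = -2 + M + r)
p(A) = 1/(2*A)
Y(h) = 61 + 2*h (Y(h) = -6 + ((-2 + h + h) - 1*(-69)) = -6 + ((-2 + 2*h) + 69) = -6 + (67 + 2*h) = 61 + 2*h)
√(-45125 + (Y((8 - 48)*(-43 - 70)) - p(85))) = √(-45125 + ((61 + 2*((8 - 48)*(-43 - 70))) - 1/(2*85))) = √(-45125 + ((61 + 2*(-40*(-113))) - 1/(2*85))) = √(-45125 + ((61 + 2*4520) - 1*1/170)) = √(-45125 + ((61 + 9040) - 1/170)) = √(-45125 + (9101 - 1/170)) = √(-45125 + 1547169/170) = √(-6124081/170) = I*√1041093770/170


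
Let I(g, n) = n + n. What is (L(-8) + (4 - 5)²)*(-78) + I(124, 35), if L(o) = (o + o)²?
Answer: -19976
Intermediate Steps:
I(g, n) = 2*n
L(o) = 4*o² (L(o) = (2*o)² = 4*o²)
(L(-8) + (4 - 5)²)*(-78) + I(124, 35) = (4*(-8)² + (4 - 5)²)*(-78) + 2*35 = (4*64 + (-1)²)*(-78) + 70 = (256 + 1)*(-78) + 70 = 257*(-78) + 70 = -20046 + 70 = -19976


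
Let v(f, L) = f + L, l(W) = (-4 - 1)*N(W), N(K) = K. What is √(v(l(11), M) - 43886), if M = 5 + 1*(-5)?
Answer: I*√43941 ≈ 209.62*I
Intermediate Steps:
M = 0 (M = 5 - 5 = 0)
l(W) = -5*W (l(W) = (-4 - 1)*W = -5*W)
v(f, L) = L + f
√(v(l(11), M) - 43886) = √((0 - 5*11) - 43886) = √((0 - 55) - 43886) = √(-55 - 43886) = √(-43941) = I*√43941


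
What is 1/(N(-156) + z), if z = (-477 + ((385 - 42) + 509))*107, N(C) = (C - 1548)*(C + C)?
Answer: 1/571773 ≈ 1.7489e-6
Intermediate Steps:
N(C) = 2*C*(-1548 + C) (N(C) = (-1548 + C)*(2*C) = 2*C*(-1548 + C))
z = 40125 (z = (-477 + (343 + 509))*107 = (-477 + 852)*107 = 375*107 = 40125)
1/(N(-156) + z) = 1/(2*(-156)*(-1548 - 156) + 40125) = 1/(2*(-156)*(-1704) + 40125) = 1/(531648 + 40125) = 1/571773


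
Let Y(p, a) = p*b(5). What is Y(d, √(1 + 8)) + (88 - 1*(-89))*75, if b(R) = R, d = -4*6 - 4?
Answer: 13135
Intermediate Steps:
d = -28 (d = -24 - 4 = -28)
Y(p, a) = 5*p (Y(p, a) = p*5 = 5*p)
Y(d, √(1 + 8)) + (88 - 1*(-89))*75 = 5*(-28) + (88 - 1*(-89))*75 = -140 + (88 + 89)*75 = -140 + 177*75 = -140 + 13275 = 13135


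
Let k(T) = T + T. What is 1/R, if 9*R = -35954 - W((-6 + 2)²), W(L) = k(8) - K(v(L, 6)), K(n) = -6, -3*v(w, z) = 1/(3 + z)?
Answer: -3/11992 ≈ -0.00025017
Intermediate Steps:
k(T) = 2*T
v(w, z) = -1/(3*(3 + z))
W(L) = 22 (W(L) = 2*8 - 1*(-6) = 16 + 6 = 22)
R = -11992/3 (R = (-35954 - 1*22)/9 = (-35954 - 22)/9 = (⅑)*(-35976) = -11992/3 ≈ -3997.3)
1/R = 1/(-11992/3) = -3/11992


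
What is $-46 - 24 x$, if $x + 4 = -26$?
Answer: $674$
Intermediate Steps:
$x = -30$ ($x = -4 - 26 = -30$)
$-46 - 24 x = -46 - -720 = -46 + 720 = 674$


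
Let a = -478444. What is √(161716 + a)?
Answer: 6*I*√8798 ≈ 562.79*I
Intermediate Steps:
√(161716 + a) = √(161716 - 478444) = √(-316728) = 6*I*√8798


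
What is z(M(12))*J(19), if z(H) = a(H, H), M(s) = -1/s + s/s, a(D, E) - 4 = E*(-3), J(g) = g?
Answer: 95/4 ≈ 23.750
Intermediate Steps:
a(D, E) = 4 - 3*E (a(D, E) = 4 + E*(-3) = 4 - 3*E)
M(s) = 1 - 1/s (M(s) = -1/s + 1 = 1 - 1/s)
z(H) = 4 - 3*H
z(M(12))*J(19) = (4 - 3*(-1 + 12)/12)*19 = (4 - 11/4)*19 = (5/4)*19 = 95/4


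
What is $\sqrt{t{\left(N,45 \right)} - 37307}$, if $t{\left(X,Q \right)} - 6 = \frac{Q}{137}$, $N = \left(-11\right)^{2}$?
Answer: $\frac{4 i \sqrt{43756019}}{137} \approx 193.13 i$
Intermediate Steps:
$N = 121$
$t{\left(X,Q \right)} = 6 + \frac{Q}{137}$
$\sqrt{t{\left(N,45 \right)} - 37307} = \sqrt{\left(6 + \frac{1}{137} \cdot 45\right) - 37307} = \sqrt{\left(6 + \frac{45}{137}\right) - 37307} = \sqrt{\frac{867}{137} - 37307} = \sqrt{- \frac{5110192}{137}} = \frac{4 i \sqrt{43756019}}{137}$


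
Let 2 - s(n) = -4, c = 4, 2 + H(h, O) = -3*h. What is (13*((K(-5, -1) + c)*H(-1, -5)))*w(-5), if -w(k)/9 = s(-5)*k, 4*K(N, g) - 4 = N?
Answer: 26325/2 ≈ 13163.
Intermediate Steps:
H(h, O) = -2 - 3*h
K(N, g) = 1 + N/4
s(n) = 6 (s(n) = 2 - 1*(-4) = 2 + 4 = 6)
w(k) = -54*k
(13*((K(-5, -1) + c)*H(-1, -5)))*w(-5) = (13*(((1 + (¼)*(-5)) + 4)*(-2 - 3*(-1))))*(-54*(-5)) = (13*(((1 - 5/4) + 4)*(-2 + 3)))*270 = (13*((-¼ + 4)*1))*270 = (13*((15/4)*1))*270 = (13*(15/4))*270 = (195/4)*270 = 26325/2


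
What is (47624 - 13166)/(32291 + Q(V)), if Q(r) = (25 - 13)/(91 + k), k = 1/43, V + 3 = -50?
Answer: 67434306/63193745 ≈ 1.0671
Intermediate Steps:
V = -53 (V = -3 - 50 = -53)
k = 1/43 ≈ 0.023256
Q(r) = 258/1957 (Q(r) = (25 - 13)/(91 + 1/43) = 12/(3914/43) = 12*(43/3914) = 258/1957)
(47624 - 13166)/(32291 + Q(V)) = (47624 - 13166)/(32291 + 258/1957) = 34458/(63193745/1957) = 34458*(1957/63193745) = 67434306/63193745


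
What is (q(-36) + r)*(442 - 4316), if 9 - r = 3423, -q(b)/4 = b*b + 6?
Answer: 33401628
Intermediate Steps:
q(b) = -24 - 4*b**2 (q(b) = -4*(b*b + 6) = -4*(b**2 + 6) = -4*(6 + b**2) = -24 - 4*b**2)
r = -3414 (r = 9 - 1*3423 = 9 - 3423 = -3414)
(q(-36) + r)*(442 - 4316) = ((-24 - 4*(-36)**2) - 3414)*(442 - 4316) = ((-24 - 4*1296) - 3414)*(-3874) = ((-24 - 5184) - 3414)*(-3874) = (-5208 - 3414)*(-3874) = -8622*(-3874) = 33401628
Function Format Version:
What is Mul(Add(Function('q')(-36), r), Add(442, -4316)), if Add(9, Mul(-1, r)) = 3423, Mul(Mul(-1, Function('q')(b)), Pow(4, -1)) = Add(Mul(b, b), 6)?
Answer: 33401628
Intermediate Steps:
Function('q')(b) = Add(-24, Mul(-4, Pow(b, 2))) (Function('q')(b) = Mul(-4, Add(Mul(b, b), 6)) = Mul(-4, Add(Pow(b, 2), 6)) = Mul(-4, Add(6, Pow(b, 2))) = Add(-24, Mul(-4, Pow(b, 2))))
r = -3414 (r = Add(9, Mul(-1, 3423)) = Add(9, -3423) = -3414)
Mul(Add(Function('q')(-36), r), Add(442, -4316)) = Mul(Add(Add(-24, Mul(-4, Pow(-36, 2))), -3414), Add(442, -4316)) = Mul(Add(Add(-24, Mul(-4, 1296)), -3414), -3874) = Mul(Add(Add(-24, -5184), -3414), -3874) = Mul(Add(-5208, -3414), -3874) = Mul(-8622, -3874) = 33401628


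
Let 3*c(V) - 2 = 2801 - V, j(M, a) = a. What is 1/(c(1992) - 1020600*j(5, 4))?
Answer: -3/12246389 ≈ -2.4497e-7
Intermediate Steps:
c(V) = 2803/3 - V/3 (c(V) = ⅔ + (2801 - V)/3 = ⅔ + (2801/3 - V/3) = 2803/3 - V/3)
1/(c(1992) - 1020600*j(5, 4)) = 1/((2803/3 - ⅓*1992) - 1020600*4) = 1/((2803/3 - 664) - 4082400) = 1/(811/3 - 4082400) = 1/(-12246389/3) = -3/12246389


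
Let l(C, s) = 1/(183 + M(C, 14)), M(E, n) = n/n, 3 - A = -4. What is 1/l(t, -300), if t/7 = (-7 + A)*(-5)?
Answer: 184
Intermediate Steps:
A = 7 (A = 3 - 1*(-4) = 3 + 4 = 7)
M(E, n) = 1
t = 0 (t = 7*((-7 + 7)*(-5)) = 7*(0*(-5)) = 7*0 = 0)
l(C, s) = 1/184 (l(C, s) = 1/(183 + 1) = 1/184)
1/l(t, -300) = 1/(1/184) = 184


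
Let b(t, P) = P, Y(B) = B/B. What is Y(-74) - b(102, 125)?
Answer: -124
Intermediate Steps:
Y(B) = 1
Y(-74) - b(102, 125) = 1 - 1*125 = 1 - 125 = -124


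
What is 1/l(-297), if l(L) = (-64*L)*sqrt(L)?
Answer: -I*sqrt(33)/1881792 ≈ -3.0527e-6*I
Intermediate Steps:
l(L) = -64*L**(3/2)
1/l(-297) = 1/(-(-57024)*I*sqrt(33)) = 1/(57024*I*sqrt(33)) = -I*sqrt(33)/1881792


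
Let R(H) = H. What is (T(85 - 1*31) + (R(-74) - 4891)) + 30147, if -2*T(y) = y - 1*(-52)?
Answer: 25129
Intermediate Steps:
T(y) = -26 - y/2 (T(y) = -(y - 1*(-52))/2 = -(y + 52)/2 = -(52 + y)/2 = -26 - y/2)
(T(85 - 1*31) + (R(-74) - 4891)) + 30147 = ((-26 - (85 - 1*31)/2) + (-74 - 4891)) + 30147 = ((-26 - (85 - 31)/2) - 4965) + 30147 = ((-26 - ½*54) - 4965) + 30147 = ((-26 - 27) - 4965) + 30147 = (-53 - 4965) + 30147 = -5018 + 30147 = 25129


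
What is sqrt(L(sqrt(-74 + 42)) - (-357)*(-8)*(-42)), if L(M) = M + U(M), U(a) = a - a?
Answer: 2*sqrt(29988 + I*sqrt(2)) ≈ 346.34 + 0.0081666*I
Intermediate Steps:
U(a) = 0
L(M) = M (L(M) = M + 0 = M)
sqrt(L(sqrt(-74 + 42)) - (-357)*(-8)*(-42)) = sqrt(sqrt(-74 + 42) - (-357)*(-8)*(-42)) = sqrt(sqrt(-32) - 51*56*(-42)) = sqrt(4*I*sqrt(2) - 2856*(-42)) = sqrt(4*I*sqrt(2) + 119952) = sqrt(119952 + 4*I*sqrt(2))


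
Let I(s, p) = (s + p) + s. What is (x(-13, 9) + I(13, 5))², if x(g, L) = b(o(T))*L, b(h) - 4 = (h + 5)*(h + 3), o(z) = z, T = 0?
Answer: 40804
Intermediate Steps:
b(h) = 4 + (3 + h)*(5 + h) (b(h) = 4 + (h + 5)*(h + 3) = 4 + (5 + h)*(3 + h) = 4 + (3 + h)*(5 + h))
I(s, p) = p + 2*s (I(s, p) = (p + s) + s = p + 2*s)
x(g, L) = 19*L (x(g, L) = (19 + 0² + 8*0)*L = (19 + 0 + 0)*L = 19*L)
(x(-13, 9) + I(13, 5))² = (19*9 + (5 + 2*13))² = (171 + (5 + 26))² = (171 + 31)² = 202² = 40804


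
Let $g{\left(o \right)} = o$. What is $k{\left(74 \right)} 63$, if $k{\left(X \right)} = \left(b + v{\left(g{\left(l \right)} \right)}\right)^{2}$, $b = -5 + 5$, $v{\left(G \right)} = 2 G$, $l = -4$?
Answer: $4032$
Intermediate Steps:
$b = 0$
$k{\left(X \right)} = 64$ ($k{\left(X \right)} = \left(0 + 2 \left(-4\right)\right)^{2} = \left(0 - 8\right)^{2} = \left(-8\right)^{2} = 64$)
$k{\left(74 \right)} 63 = 64 \cdot 63 = 4032$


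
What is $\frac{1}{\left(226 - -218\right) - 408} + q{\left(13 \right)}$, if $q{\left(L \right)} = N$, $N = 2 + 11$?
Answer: $\frac{469}{36} \approx 13.028$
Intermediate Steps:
$N = 13$
$q{\left(L \right)} = 13$
$\frac{1}{\left(226 - -218\right) - 408} + q{\left(13 \right)} = \frac{1}{\left(226 - -218\right) - 408} + 13 = \frac{1}{\left(226 + 218\right) - 408} + 13 = \frac{1}{444 - 408} + 13 = \frac{1}{36} + 13 = \frac{469}{36}$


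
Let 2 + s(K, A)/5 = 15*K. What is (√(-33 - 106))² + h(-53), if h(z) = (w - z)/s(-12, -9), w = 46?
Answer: -126589/910 ≈ -139.11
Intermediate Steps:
s(K, A) = -10 + 75*K (s(K, A) = -10 + 5*(15*K) = -10 + 75*K)
h(z) = -23/455 + z/910 (h(z) = (46 - z)/(-10 + 75*(-12)) = (46 - z)/(-10 - 900) = (46 - z)/(-910) = (46 - z)*(-1/910) = -23/455 + z/910)
(√(-33 - 106))² + h(-53) = (√(-33 - 106))² + (-23/455 + (1/910)*(-53)) = (√(-139))² + (-23/455 - 53/910) = (I*√139)² - 99/910 = -139 - 99/910 = -126589/910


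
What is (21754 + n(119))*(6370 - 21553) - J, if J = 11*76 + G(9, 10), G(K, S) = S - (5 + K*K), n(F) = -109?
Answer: -328636795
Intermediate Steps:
G(K, S) = -5 + S - K² (G(K, S) = S - (5 + K²) = S + (-5 - K²) = -5 + S - K²)
J = 760 (J = 11*76 + (-5 + 10 - 1*9²) = 836 + (-5 + 10 - 1*81) = 836 + (-5 + 10 - 81) = 836 - 76 = 760)
(21754 + n(119))*(6370 - 21553) - J = (21754 - 109)*(6370 - 21553) - 1*760 = 21645*(-15183) - 760 = -328636035 - 760 = -328636795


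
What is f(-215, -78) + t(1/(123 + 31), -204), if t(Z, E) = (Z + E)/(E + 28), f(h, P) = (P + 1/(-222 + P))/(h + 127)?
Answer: 2079001/1016400 ≈ 2.0455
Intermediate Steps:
f(h, P) = (P + 1/(-222 + P))/(127 + h)
t(Z, E) = (E + Z)/(28 + E)
f(-215, -78) + t(1/(123 + 31), -204) = (1 + (-78)² - 222*(-78))/(-28194 - 222*(-215) + 127*(-78) - 78*(-215)) + (-204 + 1/(123 + 31))/(28 - 204) = (1 + 6084 + 17316)/(-28194 + 47730 - 9906 + 16770) + (-204 + 1/154)/(-176) = 23401/26400 - (-204 + 1/154)/176 = (1/26400)*23401 - 1/176*(-31415/154) = 23401/26400 + 31415/27104 = 2079001/1016400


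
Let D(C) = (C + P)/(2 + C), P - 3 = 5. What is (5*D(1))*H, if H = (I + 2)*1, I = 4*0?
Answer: 30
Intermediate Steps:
P = 8 (P = 3 + 5 = 8)
I = 0
D(C) = (8 + C)/(2 + C) (D(C) = (C + 8)/(2 + C) = (8 + C)/(2 + C))
H = 2 (H = (0 + 2)*1 = 2*1 = 2)
(5*D(1))*H = (5*((8 + 1)/(2 + 1)))*2 = (5*(9/3))*2 = (5*((⅓)*9))*2 = (5*3)*2 = 15*2 = 30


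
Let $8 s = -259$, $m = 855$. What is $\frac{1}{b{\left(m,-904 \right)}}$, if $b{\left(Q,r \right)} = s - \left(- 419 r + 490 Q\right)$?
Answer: $- \frac{8}{6382067} \approx -1.2535 \cdot 10^{-6}$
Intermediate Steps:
$s = - \frac{259}{8}$ ($s = \frac{1}{8} \left(-259\right) = - \frac{259}{8} \approx -32.375$)
$b{\left(Q,r \right)} = - \frac{259}{8} - 490 Q + 419 r$ ($b{\left(Q,r \right)} = - \frac{259}{8} - \left(- 419 r + 490 Q\right) = - \frac{259}{8} - 490 Q + 419 r$)
$\frac{1}{b{\left(m,-904 \right)}} = \frac{1}{- \frac{259}{8} - 418950 + 419 \left(-904\right)} = \frac{1}{- \frac{259}{8} - 418950 - 378776} = \frac{1}{- \frac{6382067}{8}} = - \frac{8}{6382067}$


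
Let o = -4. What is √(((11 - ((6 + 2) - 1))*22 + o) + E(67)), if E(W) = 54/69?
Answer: 5*√1794/23 ≈ 9.2077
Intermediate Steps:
E(W) = 18/23 (E(W) = 54*(1/69) = 18/23)
√(((11 - ((6 + 2) - 1))*22 + o) + E(67)) = √(((11 - ((6 + 2) - 1))*22 - 4) + 18/23) = √(((11 - (8 - 1))*22 - 4) + 18/23) = √(((11 - 1*7)*22 - 4) + 18/23) = √(((11 - 7)*22 - 4) + 18/23) = √((4*22 - 4) + 18/23) = √((88 - 4) + 18/23) = √(84 + 18/23) = √(1950/23) = 5*√1794/23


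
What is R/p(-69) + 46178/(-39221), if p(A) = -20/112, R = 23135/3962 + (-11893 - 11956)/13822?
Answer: -9287372084842/383544708365 ≈ -24.215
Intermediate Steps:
R = 8045794/1955813 (R = 23135*(1/3962) - 23849*1/13822 = 3305/566 - 23849/13822 = 8045794/1955813 ≈ 4.1138)
p(A) = -5/28 (p(A) = -20*1/112 = -5/28)
R/p(-69) + 46178/(-39221) = 8045794/(1955813*(-5/28)) + 46178/(-39221) = (8045794/1955813)*(-28/5) + 46178*(-1/39221) = -225282232/9779065 - 46178/39221 = -9287372084842/383544708365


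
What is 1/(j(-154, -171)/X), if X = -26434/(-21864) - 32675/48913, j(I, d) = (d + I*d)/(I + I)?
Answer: -22274561617/3497449668327 ≈ -0.0063688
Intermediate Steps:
j(I, d) = (d + I*d)/(2*I) (j(I, d) = (d + I*d)/((2*I)) = (d + I*d)*(1/(2*I)) = (d + I*d)/(2*I))
X = 289280021/534716916 (X = -26434*(-1/21864) - 32675*1/48913 = 13217/10932 - 32675/48913 = 289280021/534716916 ≈ 0.54100)
1/(j(-154, -171)/X) = 1/(((½)*(-171)*(1 - 154)/(-154))/(289280021/534716916)) = 1/(((½)*(-171)*(-1/154)*(-153))*(534716916/289280021)) = 1/(-26163/308*534716916/289280021) = 1/(-3497449668327/22274561617) = -22274561617/3497449668327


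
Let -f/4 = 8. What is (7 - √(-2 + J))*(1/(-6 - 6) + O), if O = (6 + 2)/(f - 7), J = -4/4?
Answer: -105/52 + 15*I*√3/52 ≈ -2.0192 + 0.49963*I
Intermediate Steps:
f = -32 (f = -4*8 = -32)
J = -1 (J = -4*¼ = -1)
O = -8/39 (O = (6 + 2)/(-32 - 7) = 8/(-39) = 8*(-1/39) = -8/39 ≈ -0.20513)
(7 - √(-2 + J))*(1/(-6 - 6) + O) = (7 - √(-2 - 1))*(1/(-6 - 6) - 8/39) = (7 - √(-3))*(1/(-12) - 8/39) = (7 - I*√3)*(-1/12 - 8/39) = (7 - I*√3)*(-15/52) = -105/52 + 15*I*√3/52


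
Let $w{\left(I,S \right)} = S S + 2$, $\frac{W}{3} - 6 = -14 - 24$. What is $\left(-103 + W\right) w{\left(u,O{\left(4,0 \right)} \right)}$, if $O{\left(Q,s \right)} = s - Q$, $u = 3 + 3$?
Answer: $-3582$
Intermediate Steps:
$u = 6$
$W = -96$ ($W = 18 + 3 \left(-14 - 24\right) = 18 + 3 \left(-38\right) = 18 - 114 = -96$)
$w{\left(I,S \right)} = 2 + S^{2}$ ($w{\left(I,S \right)} = S^{2} + 2 = 2 + S^{2}$)
$\left(-103 + W\right) w{\left(u,O{\left(4,0 \right)} \right)} = \left(-103 - 96\right) \left(2 + \left(0 - 4\right)^{2}\right) = - 199 \left(2 + \left(0 - 4\right)^{2}\right) = - 199 \left(2 + \left(-4\right)^{2}\right) = - 199 \left(2 + 16\right) = \left(-199\right) 18 = -3582$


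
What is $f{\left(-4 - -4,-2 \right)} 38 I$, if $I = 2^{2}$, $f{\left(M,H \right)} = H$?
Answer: $-304$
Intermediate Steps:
$I = 4$
$f{\left(-4 - -4,-2 \right)} 38 I = \left(-2\right) 38 \cdot 4 = \left(-76\right) 4 = -304$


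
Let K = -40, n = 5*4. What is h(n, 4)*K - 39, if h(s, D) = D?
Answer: -199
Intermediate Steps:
n = 20
h(n, 4)*K - 39 = 4*(-40) - 39 = -160 - 39 = -199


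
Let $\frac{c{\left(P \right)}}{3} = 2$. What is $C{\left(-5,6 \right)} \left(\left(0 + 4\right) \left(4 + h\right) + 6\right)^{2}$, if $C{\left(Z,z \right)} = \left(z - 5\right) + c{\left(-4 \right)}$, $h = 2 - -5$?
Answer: $17500$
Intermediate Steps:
$c{\left(P \right)} = 6$ ($c{\left(P \right)} = 3 \cdot 2 = 6$)
$h = 7$ ($h = 2 + 5 = 7$)
$C{\left(Z,z \right)} = 1 + z$ ($C{\left(Z,z \right)} = \left(z - 5\right) + 6 = \left(-5 + z\right) + 6 = 1 + z$)
$C{\left(-5,6 \right)} \left(\left(0 + 4\right) \left(4 + h\right) + 6\right)^{2} = \left(1 + 6\right) \left(\left(0 + 4\right) \left(4 + 7\right) + 6\right)^{2} = 7 \left(4 \cdot 11 + 6\right)^{2} = 7 \left(44 + 6\right)^{2} = 7 \cdot 50^{2} = 7 \cdot 2500 = 17500$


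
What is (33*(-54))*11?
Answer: -19602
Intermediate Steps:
(33*(-54))*11 = -1782*11 = -19602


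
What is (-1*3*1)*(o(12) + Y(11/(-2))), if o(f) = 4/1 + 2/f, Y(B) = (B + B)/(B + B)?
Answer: -31/2 ≈ -15.500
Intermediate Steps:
Y(B) = 1 (Y(B) = (2*B)/((2*B)) = (2*B)*(1/(2*B)) = 1)
o(f) = 4 + 2/f (o(f) = 4*1 + 2/f = 4 + 2/f)
(-1*3*1)*(o(12) + Y(11/(-2))) = (-1*3*1)*((4 + 2/12) + 1) = (-3*1)*((4 + 2*(1/12)) + 1) = -3*((4 + ⅙) + 1) = -3*(25/6 + 1) = -3*31/6 = -31/2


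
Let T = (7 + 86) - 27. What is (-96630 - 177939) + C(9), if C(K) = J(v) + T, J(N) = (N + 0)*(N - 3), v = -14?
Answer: -274265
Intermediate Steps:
J(N) = N*(-3 + N)
T = 66 (T = 93 - 27 = 66)
C(K) = 304 (C(K) = -14*(-3 - 14) + 66 = -14*(-17) + 66 = 238 + 66 = 304)
(-96630 - 177939) + C(9) = (-96630 - 177939) + 304 = -274569 + 304 = -274265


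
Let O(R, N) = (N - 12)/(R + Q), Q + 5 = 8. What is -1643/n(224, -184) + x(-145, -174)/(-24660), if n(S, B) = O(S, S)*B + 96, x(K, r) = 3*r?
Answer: 255727917/11792960 ≈ 21.685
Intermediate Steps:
Q = 3 (Q = -5 + 8 = 3)
O(R, N) = (-12 + N)/(3 + R) (O(R, N) = (N - 12)/(R + 3) = (-12 + N)/(3 + R))
n(S, B) = 96 + B*(-12 + S)/(3 + S) (n(S, B) = ((-12 + S)/(3 + S))*B + 96 = B*(-12 + S)/(3 + S) + 96 = 96 + B*(-12 + S)/(3 + S))
-1643/n(224, -184) + x(-145, -174)/(-24660) = -1643*(3 + 224)/(288 + 96*224 - 184*(-12 + 224)) + (3*(-174))/(-24660) = -1643*227/(288 + 21504 - 184*212) - 522*(-1/24660) = -1643*227/(288 + 21504 - 39008) + 29/1370 = -1643/((1/227)*(-17216)) + 29/1370 = -1643/(-17216/227) + 29/1370 = -1643*(-227/17216) + 29/1370 = 372961/17216 + 29/1370 = 255727917/11792960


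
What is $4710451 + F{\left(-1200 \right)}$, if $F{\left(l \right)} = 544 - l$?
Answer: $4712195$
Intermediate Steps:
$4710451 + F{\left(-1200 \right)} = 4710451 + \left(544 - -1200\right) = 4710451 + \left(544 + 1200\right) = 4710451 + 1744 = 4712195$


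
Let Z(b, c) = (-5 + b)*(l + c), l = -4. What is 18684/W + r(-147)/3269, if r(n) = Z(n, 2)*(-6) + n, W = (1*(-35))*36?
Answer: -252228/16345 ≈ -15.432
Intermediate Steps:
Z(b, c) = (-5 + b)*(-4 + c)
W = -1260 (W = -35*36 = -1260)
r(n) = -60 + 13*n (r(n) = (20 - 5*2 - 4*n + n*2)*(-6) + n = (20 - 10 - 4*n + 2*n)*(-6) + n = (10 - 2*n)*(-6) + n = (-60 + 12*n) + n = -60 + 13*n)
18684/W + r(-147)/3269 = 18684/(-1260) + (-60 + 13*(-147))/3269 = 18684*(-1/1260) + (-60 - 1911)*(1/3269) = -519/35 - 1971*1/3269 = -519/35 - 1971/3269 = -252228/16345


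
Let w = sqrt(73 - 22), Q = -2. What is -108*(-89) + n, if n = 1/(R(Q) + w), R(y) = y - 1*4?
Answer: 48062/5 + sqrt(51)/15 ≈ 9612.9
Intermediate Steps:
w = sqrt(51) ≈ 7.1414
R(y) = -4 + y (R(y) = y - 4 = -4 + y)
n = 1/(-6 + sqrt(51)) (n = 1/((-4 - 2) + sqrt(51)) = 1/(-6 + sqrt(51)) ≈ 0.87609)
-108*(-89) + n = -108*(-89) + (2/5 + sqrt(51)/15) = 9612 + (2/5 + sqrt(51)/15) = 48062/5 + sqrt(51)/15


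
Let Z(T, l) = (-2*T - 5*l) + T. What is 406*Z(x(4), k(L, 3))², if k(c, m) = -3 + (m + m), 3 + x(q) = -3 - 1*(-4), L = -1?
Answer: 68614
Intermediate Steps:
x(q) = -2 (x(q) = -3 + (-3 - 1*(-4)) = -3 + (-3 + 4) = -3 + 1 = -2)
k(c, m) = -3 + 2*m
Z(T, l) = -T - 5*l (Z(T, l) = (-5*l - 2*T) + T = -T - 5*l)
406*Z(x(4), k(L, 3))² = 406*(-1*(-2) - 5*(-3 + 2*3))² = 406*(2 - 5*(-3 + 6))² = 406*(2 - 5*3)² = 406*(2 - 15)² = 406*(-13)² = 406*169 = 68614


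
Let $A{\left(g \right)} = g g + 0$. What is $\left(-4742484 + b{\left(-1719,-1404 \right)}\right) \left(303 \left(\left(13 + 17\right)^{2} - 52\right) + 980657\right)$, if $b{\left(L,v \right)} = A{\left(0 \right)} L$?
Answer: $-5869302940884$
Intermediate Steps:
$A{\left(g \right)} = g^{2}$ ($A{\left(g \right)} = g^{2} + 0 = g^{2}$)
$b{\left(L,v \right)} = 0$ ($b{\left(L,v \right)} = 0^{2} L = 0 L = 0$)
$\left(-4742484 + b{\left(-1719,-1404 \right)}\right) \left(303 \left(\left(13 + 17\right)^{2} - 52\right) + 980657\right) = \left(-4742484 + 0\right) \left(303 \left(\left(13 + 17\right)^{2} - 52\right) + 980657\right) = - 4742484 \left(303 \left(30^{2} - 52\right) + 980657\right) = - 4742484 \left(303 \left(900 - 52\right) + 980657\right) = - 4742484 \left(303 \cdot 848 + 980657\right) = - 4742484 \left(256944 + 980657\right) = \left(-4742484\right) 1237601 = -5869302940884$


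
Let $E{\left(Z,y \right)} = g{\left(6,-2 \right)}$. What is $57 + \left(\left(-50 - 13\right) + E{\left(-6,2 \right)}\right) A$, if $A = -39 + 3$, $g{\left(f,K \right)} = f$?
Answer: $2109$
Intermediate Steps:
$E{\left(Z,y \right)} = 6$
$A = -36$
$57 + \left(\left(-50 - 13\right) + E{\left(-6,2 \right)}\right) A = 57 + \left(\left(-50 - 13\right) + 6\right) \left(-36\right) = 57 + \left(-63 + 6\right) \left(-36\right) = 57 - -2052 = 57 + 2052 = 2109$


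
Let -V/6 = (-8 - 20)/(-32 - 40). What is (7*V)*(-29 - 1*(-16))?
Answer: 637/3 ≈ 212.33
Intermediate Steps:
V = -7/3 (V = -6*(-8 - 20)/(-32 - 40) = -(-168)/(-72) = -(-168)*(-1)/72 = -6*7/18 = -7/3 ≈ -2.3333)
(7*V)*(-29 - 1*(-16)) = (7*(-7/3))*(-29 - 1*(-16)) = -49*(-29 + 16)/3 = -49/3*(-13) = 637/3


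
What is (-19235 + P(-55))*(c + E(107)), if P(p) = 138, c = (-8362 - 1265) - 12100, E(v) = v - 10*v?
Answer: 433310930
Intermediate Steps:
E(v) = -9*v (E(v) = v - 10*v = -9*v)
c = -21727 (c = -9627 - 12100 = -21727)
(-19235 + P(-55))*(c + E(107)) = (-19235 + 138)*(-21727 - 9*107) = -19097*(-21727 - 963) = -19097*(-22690) = 433310930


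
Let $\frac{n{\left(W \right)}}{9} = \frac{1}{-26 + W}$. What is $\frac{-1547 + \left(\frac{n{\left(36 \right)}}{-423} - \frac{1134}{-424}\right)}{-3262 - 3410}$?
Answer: $\frac{76938401}{332399040} \approx 0.23146$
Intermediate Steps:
$n{\left(W \right)} = \frac{9}{-26 + W}$
$\frac{-1547 + \left(\frac{n{\left(36 \right)}}{-423} - \frac{1134}{-424}\right)}{-3262 - 3410} = \frac{-1547 + \left(\frac{9 \frac{1}{-26 + 36}}{-423} - \frac{1134}{-424}\right)}{-3262 - 3410} = \frac{-1547 + \left(\frac{9}{10} \left(- \frac{1}{423}\right) - - \frac{567}{212}\right)}{-6672} = \left(-1547 + \left(9 \cdot \frac{1}{10} \left(- \frac{1}{423}\right) + \frac{567}{212}\right)\right) \left(- \frac{1}{6672}\right) = \left(-1547 + \left(\frac{9}{10} \left(- \frac{1}{423}\right) + \frac{567}{212}\right)\right) \left(- \frac{1}{6672}\right) = \left(-1547 + \left(- \frac{1}{470} + \frac{567}{212}\right)\right) \left(- \frac{1}{6672}\right) = \left(-1547 + \frac{133139}{49820}\right) \left(- \frac{1}{6672}\right) = \left(- \frac{76938401}{49820}\right) \left(- \frac{1}{6672}\right) = \frac{76938401}{332399040}$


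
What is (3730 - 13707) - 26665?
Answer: -36642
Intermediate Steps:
(3730 - 13707) - 26665 = -9977 - 26665 = -36642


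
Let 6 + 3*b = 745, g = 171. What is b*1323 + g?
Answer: 326070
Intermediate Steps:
b = 739/3 (b = -2 + (1/3)*745 = -2 + 745/3 = 739/3 ≈ 246.33)
b*1323 + g = (739/3)*1323 + 171 = 325899 + 171 = 326070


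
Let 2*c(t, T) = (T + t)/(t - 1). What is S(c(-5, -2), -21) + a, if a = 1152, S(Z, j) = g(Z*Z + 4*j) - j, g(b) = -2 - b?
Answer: 180671/144 ≈ 1254.7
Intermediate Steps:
c(t, T) = (T + t)/(2*(-1 + t)) (c(t, T) = ((T + t)/(t - 1))/2 = ((T + t)/(-1 + t))/2 = (T + t)/(2*(-1 + t)))
S(Z, j) = -2 - Z² - 5*j (S(Z, j) = (-2 - (Z*Z + 4*j)) - j = (-2 - (Z² + 4*j)) - j = (-2 + (-Z² - 4*j)) - j = (-2 - Z² - 4*j) - j = -2 - Z² - 5*j)
S(c(-5, -2), -21) + a = (-2 - ((-2 - 5)/(2*(-1 - 5)))² - 5*(-21)) + 1152 = (-2 - ((½)*(-7)/(-6))² + 105) + 1152 = (-2 - ((½)*(-⅙)*(-7))² + 105) + 1152 = (-2 - (7/12)² + 105) + 1152 = (-2 - 1*49/144 + 105) + 1152 = (-2 - 49/144 + 105) + 1152 = 14783/144 + 1152 = 180671/144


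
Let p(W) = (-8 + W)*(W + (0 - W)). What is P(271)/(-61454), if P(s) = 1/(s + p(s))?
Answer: -1/16654034 ≈ -6.0046e-8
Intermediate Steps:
p(W) = 0 (p(W) = (-8 + W)*(W - W) = (-8 + W)*0 = 0)
P(s) = 1/s (P(s) = 1/(s + 0) = 1/s)
P(271)/(-61454) = 1/(271*(-61454)) = (1/271)*(-1/61454) = -1/16654034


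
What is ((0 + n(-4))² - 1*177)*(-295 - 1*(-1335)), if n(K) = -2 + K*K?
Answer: 19760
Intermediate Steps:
n(K) = -2 + K²
((0 + n(-4))² - 1*177)*(-295 - 1*(-1335)) = ((0 + (-2 + (-4)²))² - 1*177)*(-295 - 1*(-1335)) = ((0 + (-2 + 16))² - 177)*(-295 + 1335) = ((0 + 14)² - 177)*1040 = (14² - 177)*1040 = (196 - 177)*1040 = 19*1040 = 19760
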